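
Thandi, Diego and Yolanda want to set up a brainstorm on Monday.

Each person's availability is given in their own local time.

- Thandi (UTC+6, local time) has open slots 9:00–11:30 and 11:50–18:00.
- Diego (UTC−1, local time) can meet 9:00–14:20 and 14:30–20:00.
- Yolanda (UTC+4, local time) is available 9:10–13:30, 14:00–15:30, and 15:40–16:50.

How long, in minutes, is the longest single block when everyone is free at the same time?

Thandi → UTC: 03:00–05:30, 05:50–12:00.
Diego → UTC: 10:00–15:20, 15:30–21:00.
Yolanda → UTC: 05:10–09:30, 10:00–11:30, 11:40–12:50.
Thandi ∩ Diego: 10:00–12:00.
Thandi ∩ Diego ∩ Yolanda: 10:00–11:30, 11:40–12:00.
Common window lengths: 90, 20 min; longest is 90.

90 minutes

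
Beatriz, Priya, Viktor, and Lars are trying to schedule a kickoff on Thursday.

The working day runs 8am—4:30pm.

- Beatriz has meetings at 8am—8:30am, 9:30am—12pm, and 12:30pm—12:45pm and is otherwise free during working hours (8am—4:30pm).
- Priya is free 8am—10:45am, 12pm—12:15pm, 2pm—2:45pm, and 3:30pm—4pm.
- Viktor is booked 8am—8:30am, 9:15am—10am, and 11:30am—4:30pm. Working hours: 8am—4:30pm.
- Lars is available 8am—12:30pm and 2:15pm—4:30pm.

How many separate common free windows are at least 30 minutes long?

1

Beatriz free within 08:00–16:30: 08:30–09:30, 12:00–12:30, 12:45–16:30.
Viktor free within 08:00–16:30: 08:30–09:15, 10:00–11:30.
Beatriz ∩ Priya: 08:30–09:30, 12:00–12:15, 14:00–14:45, 15:30–16:00.
Beatriz ∩ Priya ∩ Viktor: 08:30–09:15.
Beatriz ∩ Priya ∩ Viktor ∩ Lars: 08:30–09:15.
Windows ≥ 30 min: 08:30–09:15.
That's 1 window.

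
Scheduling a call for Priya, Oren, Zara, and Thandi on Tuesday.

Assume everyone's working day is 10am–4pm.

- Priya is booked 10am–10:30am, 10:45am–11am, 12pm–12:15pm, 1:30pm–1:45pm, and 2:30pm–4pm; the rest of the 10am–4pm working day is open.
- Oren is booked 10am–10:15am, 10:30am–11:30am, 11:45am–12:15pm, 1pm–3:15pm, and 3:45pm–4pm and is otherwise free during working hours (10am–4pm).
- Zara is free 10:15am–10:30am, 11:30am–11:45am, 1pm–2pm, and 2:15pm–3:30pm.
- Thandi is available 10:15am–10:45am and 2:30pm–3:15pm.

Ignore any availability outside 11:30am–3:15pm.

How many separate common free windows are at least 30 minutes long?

0

Priya free within 10:00–16:00: 10:30–10:45, 11:00–12:00, 12:15–13:30, 13:45–14:30.
Oren free within 10:00–16:00: 10:15–10:30, 11:30–11:45, 12:15–13:00, 15:15–15:45.
Priya ∩ Oren: 11:30–11:45, 12:15–13:00.
Priya ∩ Oren ∩ Zara: 11:30–11:45.
Priya ∩ Oren ∩ Zara ∩ Thandi: (none).
Restricted to 11:30–15:15: (none).
Windows ≥ 30 min: (none).
That's 0 windows.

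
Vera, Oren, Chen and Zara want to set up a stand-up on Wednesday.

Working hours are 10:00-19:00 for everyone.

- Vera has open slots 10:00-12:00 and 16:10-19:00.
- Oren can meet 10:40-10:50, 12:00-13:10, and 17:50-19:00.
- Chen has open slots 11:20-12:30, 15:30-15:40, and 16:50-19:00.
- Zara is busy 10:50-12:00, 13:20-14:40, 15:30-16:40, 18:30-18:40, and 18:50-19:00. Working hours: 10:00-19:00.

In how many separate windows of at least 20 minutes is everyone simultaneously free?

Zara free within 10:00–19:00: 10:00–10:50, 12:00–13:20, 14:40–15:30, 16:40–18:30, 18:40–18:50.
Vera ∩ Oren: 10:40–10:50, 17:50–19:00.
Vera ∩ Oren ∩ Chen: 17:50–19:00.
Vera ∩ Oren ∩ Chen ∩ Zara: 17:50–18:30, 18:40–18:50.
Windows ≥ 20 min: 17:50–18:30.
That's 1 window.

1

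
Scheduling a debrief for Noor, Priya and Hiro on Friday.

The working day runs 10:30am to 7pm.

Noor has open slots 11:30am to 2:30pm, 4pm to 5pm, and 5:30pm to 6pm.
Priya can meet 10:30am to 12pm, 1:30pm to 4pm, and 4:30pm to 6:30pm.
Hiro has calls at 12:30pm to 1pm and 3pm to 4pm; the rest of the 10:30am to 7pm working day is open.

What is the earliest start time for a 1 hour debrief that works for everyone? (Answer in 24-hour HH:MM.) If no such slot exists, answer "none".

Hiro free within 10:30–19:00: 10:30–12:30, 13:00–15:00, 16:00–19:00.
Noor ∩ Priya: 11:30–12:00, 13:30–14:30, 16:30–17:00, 17:30–18:00.
Noor ∩ Priya ∩ Hiro: 11:30–12:00, 13:30–14:30, 16:30–17:00, 17:30–18:00.
Windows ≥ 60 min: 13:30–14:30.
Earliest such window starts at 13:30.

13:30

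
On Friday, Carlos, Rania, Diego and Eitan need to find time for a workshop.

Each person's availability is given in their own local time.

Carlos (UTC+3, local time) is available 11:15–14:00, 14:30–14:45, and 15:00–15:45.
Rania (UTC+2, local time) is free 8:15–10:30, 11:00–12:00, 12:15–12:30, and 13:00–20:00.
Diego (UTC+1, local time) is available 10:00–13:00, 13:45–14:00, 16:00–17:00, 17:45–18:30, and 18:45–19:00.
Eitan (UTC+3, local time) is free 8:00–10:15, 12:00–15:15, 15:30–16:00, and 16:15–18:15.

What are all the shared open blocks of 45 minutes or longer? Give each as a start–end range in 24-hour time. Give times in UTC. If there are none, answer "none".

09:00–10:00

Carlos → UTC: 08:15–11:00, 11:30–11:45, 12:00–12:45.
Rania → UTC: 06:15–08:30, 09:00–10:00, 10:15–10:30, 11:00–18:00.
Diego → UTC: 09:00–12:00, 12:45–13:00, 15:00–16:00, 16:45–17:30, 17:45–18:00.
Eitan → UTC: 05:00–07:15, 09:00–12:15, 12:30–13:00, 13:15–15:15.
Carlos ∩ Rania: 08:15–08:30, 09:00–10:00, 10:15–10:30, 11:30–11:45, 12:00–12:45.
Carlos ∩ Rania ∩ Diego: 09:00–10:00, 10:15–10:30, 11:30–11:45.
Carlos ∩ Rania ∩ Diego ∩ Eitan: 09:00–10:00, 10:15–10:30, 11:30–11:45.
Windows ≥ 45 min: 09:00–10:00.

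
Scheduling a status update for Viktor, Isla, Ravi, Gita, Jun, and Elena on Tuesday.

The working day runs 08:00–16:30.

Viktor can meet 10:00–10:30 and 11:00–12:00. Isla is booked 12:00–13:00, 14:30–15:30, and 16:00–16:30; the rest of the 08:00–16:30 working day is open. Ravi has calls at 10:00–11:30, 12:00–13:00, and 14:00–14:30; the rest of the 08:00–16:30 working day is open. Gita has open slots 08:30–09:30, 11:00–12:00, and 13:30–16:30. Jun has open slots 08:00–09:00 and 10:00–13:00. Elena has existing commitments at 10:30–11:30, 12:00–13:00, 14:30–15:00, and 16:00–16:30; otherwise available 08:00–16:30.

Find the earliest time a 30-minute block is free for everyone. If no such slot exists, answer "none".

11:30

Isla free within 08:00–16:30: 08:00–12:00, 13:00–14:30, 15:30–16:00.
Ravi free within 08:00–16:30: 08:00–10:00, 11:30–12:00, 13:00–14:00, 14:30–16:30.
Elena free within 08:00–16:30: 08:00–10:30, 11:30–12:00, 13:00–14:30, 15:00–16:00.
Viktor ∩ Isla: 10:00–10:30, 11:00–12:00.
Viktor ∩ Isla ∩ Ravi: 11:30–12:00.
Viktor ∩ Isla ∩ Ravi ∩ Gita: 11:30–12:00.
Viktor ∩ Isla ∩ Ravi ∩ Gita ∩ Jun: 11:30–12:00.
Viktor ∩ Isla ∩ Ravi ∩ Gita ∩ Jun ∩ Elena: 11:30–12:00.
Windows ≥ 30 min: 11:30–12:00.
Earliest such window starts at 11:30.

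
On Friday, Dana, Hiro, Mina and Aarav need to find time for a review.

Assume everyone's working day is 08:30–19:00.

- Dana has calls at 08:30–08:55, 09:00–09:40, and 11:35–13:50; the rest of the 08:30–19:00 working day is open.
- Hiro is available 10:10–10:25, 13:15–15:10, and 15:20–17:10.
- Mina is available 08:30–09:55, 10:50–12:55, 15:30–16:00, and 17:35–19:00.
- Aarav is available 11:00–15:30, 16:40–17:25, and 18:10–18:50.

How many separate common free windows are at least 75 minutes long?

Dana free within 08:30–19:00: 08:55–09:00, 09:40–11:35, 13:50–19:00.
Dana ∩ Hiro: 10:10–10:25, 13:50–15:10, 15:20–17:10.
Dana ∩ Hiro ∩ Mina: 15:30–16:00.
Dana ∩ Hiro ∩ Mina ∩ Aarav: (none).
Windows ≥ 75 min: (none).
That's 0 windows.

0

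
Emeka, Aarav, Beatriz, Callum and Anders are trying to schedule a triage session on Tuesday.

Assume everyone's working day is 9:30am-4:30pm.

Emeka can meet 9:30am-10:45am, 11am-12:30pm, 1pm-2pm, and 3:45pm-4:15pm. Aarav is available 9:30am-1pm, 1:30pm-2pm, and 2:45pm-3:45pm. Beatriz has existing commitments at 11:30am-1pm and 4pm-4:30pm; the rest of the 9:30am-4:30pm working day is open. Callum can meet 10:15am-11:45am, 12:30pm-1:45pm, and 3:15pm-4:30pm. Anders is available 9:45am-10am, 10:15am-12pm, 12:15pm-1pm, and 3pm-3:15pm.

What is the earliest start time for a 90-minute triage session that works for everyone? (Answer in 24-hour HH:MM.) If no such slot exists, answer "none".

none

Beatriz free within 09:30–16:30: 09:30–11:30, 13:00–16:00.
Emeka ∩ Aarav: 09:30–10:45, 11:00–12:30, 13:30–14:00.
Emeka ∩ Aarav ∩ Beatriz: 09:30–10:45, 11:00–11:30, 13:30–14:00.
Emeka ∩ Aarav ∩ Beatriz ∩ Callum: 10:15–10:45, 11:00–11:30, 13:30–13:45.
Emeka ∩ Aarav ∩ Beatriz ∩ Callum ∩ Anders: 10:15–10:45, 11:00–11:30.
Windows ≥ 90 min: (none).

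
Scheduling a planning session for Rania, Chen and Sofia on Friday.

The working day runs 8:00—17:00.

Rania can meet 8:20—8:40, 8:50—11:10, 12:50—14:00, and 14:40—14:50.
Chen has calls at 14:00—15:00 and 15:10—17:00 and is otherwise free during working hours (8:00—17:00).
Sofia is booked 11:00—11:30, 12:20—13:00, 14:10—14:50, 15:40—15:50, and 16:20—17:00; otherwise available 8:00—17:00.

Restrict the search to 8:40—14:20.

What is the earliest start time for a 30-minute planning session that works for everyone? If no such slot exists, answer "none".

Chen free within 08:00–17:00: 08:00–14:00, 15:00–15:10.
Sofia free within 08:00–17:00: 08:00–11:00, 11:30–12:20, 13:00–14:10, 14:50–15:40, 15:50–16:20.
Rania ∩ Chen: 08:20–08:40, 08:50–11:10, 12:50–14:00.
Rania ∩ Chen ∩ Sofia: 08:20–08:40, 08:50–11:00, 13:00–14:00.
Restricted to 08:40–14:20: 08:50–11:00, 13:00–14:00.
Windows ≥ 30 min: 08:50–11:00, 13:00–14:00.
Earliest such window starts at 08:50.

08:50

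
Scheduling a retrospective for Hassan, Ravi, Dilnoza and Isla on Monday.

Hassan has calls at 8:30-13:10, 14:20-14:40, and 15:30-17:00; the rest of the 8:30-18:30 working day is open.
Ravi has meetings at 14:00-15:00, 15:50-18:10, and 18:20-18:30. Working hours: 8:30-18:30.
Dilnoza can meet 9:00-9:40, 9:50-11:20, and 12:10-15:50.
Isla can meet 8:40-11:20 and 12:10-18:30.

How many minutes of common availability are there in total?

80 minutes

Hassan free within 08:30–18:30: 13:10–14:20, 14:40–15:30, 17:00–18:30.
Ravi free within 08:30–18:30: 08:30–14:00, 15:00–15:50, 18:10–18:20.
Hassan ∩ Ravi: 13:10–14:00, 15:00–15:30, 18:10–18:20.
Hassan ∩ Ravi ∩ Dilnoza: 13:10–14:00, 15:00–15:30.
Hassan ∩ Ravi ∩ Dilnoza ∩ Isla: 13:10–14:00, 15:00–15:30.
Total common minutes: 50 + 30 = 80.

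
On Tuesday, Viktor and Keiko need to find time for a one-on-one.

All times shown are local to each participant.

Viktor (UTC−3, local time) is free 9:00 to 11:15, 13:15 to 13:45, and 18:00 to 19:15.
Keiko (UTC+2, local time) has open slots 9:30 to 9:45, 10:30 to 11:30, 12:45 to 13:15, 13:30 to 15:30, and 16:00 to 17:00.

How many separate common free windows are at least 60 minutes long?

1

Viktor → UTC: 12:00–14:15, 16:15–16:45, 21:00–22:15.
Keiko → UTC: 07:30–07:45, 08:30–09:30, 10:45–11:15, 11:30–13:30, 14:00–15:00.
Viktor ∩ Keiko: 12:00–13:30, 14:00–14:15.
Windows ≥ 60 min: 12:00–13:30.
That's 1 window.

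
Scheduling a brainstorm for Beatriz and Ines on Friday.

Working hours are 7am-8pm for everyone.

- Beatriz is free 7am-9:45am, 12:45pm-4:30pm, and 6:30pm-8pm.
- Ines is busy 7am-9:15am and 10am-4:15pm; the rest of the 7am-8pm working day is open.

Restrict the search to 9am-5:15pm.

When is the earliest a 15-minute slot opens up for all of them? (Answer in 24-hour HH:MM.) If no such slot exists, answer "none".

Ines free within 07:00–20:00: 09:15–10:00, 16:15–20:00.
Beatriz ∩ Ines: 09:15–09:45, 16:15–16:30, 18:30–20:00.
Restricted to 09:00–17:15: 09:15–09:45, 16:15–16:30.
Windows ≥ 15 min: 09:15–09:45, 16:15–16:30.
Earliest such window starts at 09:15.

09:15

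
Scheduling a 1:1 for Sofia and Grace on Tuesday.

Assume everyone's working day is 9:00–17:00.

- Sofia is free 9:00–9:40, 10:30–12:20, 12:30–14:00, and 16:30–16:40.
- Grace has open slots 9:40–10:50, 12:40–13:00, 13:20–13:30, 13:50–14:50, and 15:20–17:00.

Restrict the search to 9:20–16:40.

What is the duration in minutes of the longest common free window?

20 minutes

Sofia ∩ Grace: 10:30–10:50, 12:40–13:00, 13:20–13:30, 13:50–14:00, 16:30–16:40.
Restricted to 09:20–16:40: 10:30–10:50, 12:40–13:00, 13:20–13:30, 13:50–14:00, 16:30–16:40.
Common window lengths: 20, 20, 10, 10, 10 min; longest is 20.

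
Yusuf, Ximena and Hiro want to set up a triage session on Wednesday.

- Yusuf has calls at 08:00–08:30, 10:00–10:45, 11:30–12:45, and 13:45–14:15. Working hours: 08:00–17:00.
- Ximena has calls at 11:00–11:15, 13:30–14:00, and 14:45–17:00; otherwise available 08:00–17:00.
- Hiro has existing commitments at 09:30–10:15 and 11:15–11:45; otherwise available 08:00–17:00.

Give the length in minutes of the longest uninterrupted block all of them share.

60 minutes

Yusuf free within 08:00–17:00: 08:30–10:00, 10:45–11:30, 12:45–13:45, 14:15–17:00.
Ximena free within 08:00–17:00: 08:00–11:00, 11:15–13:30, 14:00–14:45.
Hiro free within 08:00–17:00: 08:00–09:30, 10:15–11:15, 11:45–17:00.
Yusuf ∩ Ximena: 08:30–10:00, 10:45–11:00, 11:15–11:30, 12:45–13:30, 14:15–14:45.
Yusuf ∩ Ximena ∩ Hiro: 08:30–09:30, 10:45–11:00, 12:45–13:30, 14:15–14:45.
Common window lengths: 60, 15, 45, 30 min; longest is 60.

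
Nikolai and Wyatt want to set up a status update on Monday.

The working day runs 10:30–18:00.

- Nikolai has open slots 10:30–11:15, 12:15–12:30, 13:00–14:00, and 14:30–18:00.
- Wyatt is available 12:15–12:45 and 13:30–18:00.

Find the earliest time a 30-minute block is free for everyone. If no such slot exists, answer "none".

13:30

Nikolai ∩ Wyatt: 12:15–12:30, 13:30–14:00, 14:30–18:00.
Windows ≥ 30 min: 13:30–14:00, 14:30–18:00.
Earliest such window starts at 13:30.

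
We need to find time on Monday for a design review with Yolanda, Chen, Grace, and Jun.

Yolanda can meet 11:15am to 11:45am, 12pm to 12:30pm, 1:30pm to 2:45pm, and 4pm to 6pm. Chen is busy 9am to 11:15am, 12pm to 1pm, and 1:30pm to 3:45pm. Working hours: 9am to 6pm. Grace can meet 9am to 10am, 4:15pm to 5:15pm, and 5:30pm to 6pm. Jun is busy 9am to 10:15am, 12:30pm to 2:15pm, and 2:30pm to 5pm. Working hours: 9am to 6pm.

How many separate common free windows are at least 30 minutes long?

1

Chen free within 09:00–18:00: 11:15–12:00, 13:00–13:30, 15:45–18:00.
Jun free within 09:00–18:00: 10:15–12:30, 14:15–14:30, 17:00–18:00.
Yolanda ∩ Chen: 11:15–11:45, 16:00–18:00.
Yolanda ∩ Chen ∩ Grace: 16:15–17:15, 17:30–18:00.
Yolanda ∩ Chen ∩ Grace ∩ Jun: 17:00–17:15, 17:30–18:00.
Windows ≥ 30 min: 17:30–18:00.
That's 1 window.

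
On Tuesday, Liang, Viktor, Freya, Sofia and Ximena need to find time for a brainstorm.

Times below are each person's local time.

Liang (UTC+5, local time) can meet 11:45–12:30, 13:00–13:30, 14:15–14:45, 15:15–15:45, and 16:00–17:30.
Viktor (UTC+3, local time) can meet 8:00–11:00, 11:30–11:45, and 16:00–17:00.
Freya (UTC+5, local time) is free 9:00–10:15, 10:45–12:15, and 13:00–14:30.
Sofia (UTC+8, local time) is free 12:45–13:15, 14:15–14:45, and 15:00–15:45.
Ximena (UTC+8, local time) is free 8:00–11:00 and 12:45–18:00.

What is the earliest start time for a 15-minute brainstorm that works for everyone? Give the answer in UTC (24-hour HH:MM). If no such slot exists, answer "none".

Liang → UTC: 06:45–07:30, 08:00–08:30, 09:15–09:45, 10:15–10:45, 11:00–12:30.
Viktor → UTC: 05:00–08:00, 08:30–08:45, 13:00–14:00.
Freya → UTC: 04:00–05:15, 05:45–07:15, 08:00–09:30.
Sofia → UTC: 04:45–05:15, 06:15–06:45, 07:00–07:45.
Ximena → UTC: 00:00–03:00, 04:45–10:00.
Liang ∩ Viktor: 06:45–07:30.
Liang ∩ Viktor ∩ Freya: 06:45–07:15.
Liang ∩ Viktor ∩ Freya ∩ Sofia: 07:00–07:15.
Liang ∩ Viktor ∩ Freya ∩ Sofia ∩ Ximena: 07:00–07:15.
Windows ≥ 15 min: 07:00–07:15.
Earliest such window starts at 07:00.

07:00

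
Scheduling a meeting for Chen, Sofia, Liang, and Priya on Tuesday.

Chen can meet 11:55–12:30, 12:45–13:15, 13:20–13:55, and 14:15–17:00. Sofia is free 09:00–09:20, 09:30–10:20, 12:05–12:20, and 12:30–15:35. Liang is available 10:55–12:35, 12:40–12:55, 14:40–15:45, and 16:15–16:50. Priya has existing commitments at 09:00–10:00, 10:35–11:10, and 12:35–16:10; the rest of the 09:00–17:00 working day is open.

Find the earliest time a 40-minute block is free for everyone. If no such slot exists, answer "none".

Priya free within 09:00–17:00: 10:00–10:35, 11:10–12:35, 16:10–17:00.
Chen ∩ Sofia: 12:05–12:20, 12:45–13:15, 13:20–13:55, 14:15–15:35.
Chen ∩ Sofia ∩ Liang: 12:05–12:20, 12:45–12:55, 14:40–15:35.
Chen ∩ Sofia ∩ Liang ∩ Priya: 12:05–12:20.
Windows ≥ 40 min: (none).

none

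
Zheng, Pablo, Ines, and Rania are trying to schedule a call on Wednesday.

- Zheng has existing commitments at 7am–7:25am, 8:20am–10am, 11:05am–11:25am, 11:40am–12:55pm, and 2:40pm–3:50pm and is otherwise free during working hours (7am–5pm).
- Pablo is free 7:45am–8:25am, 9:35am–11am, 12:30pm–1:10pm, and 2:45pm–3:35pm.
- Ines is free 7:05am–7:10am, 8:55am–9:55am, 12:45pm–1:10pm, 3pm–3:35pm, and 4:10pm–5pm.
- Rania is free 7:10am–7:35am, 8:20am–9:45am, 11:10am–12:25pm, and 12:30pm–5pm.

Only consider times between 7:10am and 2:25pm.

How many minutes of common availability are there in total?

Zheng free within 07:00–17:00: 07:25–08:20, 10:00–11:05, 11:25–11:40, 12:55–14:40, 15:50–17:00.
Zheng ∩ Pablo: 07:45–08:20, 10:00–11:00, 12:55–13:10.
Zheng ∩ Pablo ∩ Ines: 12:55–13:10.
Zheng ∩ Pablo ∩ Ines ∩ Rania: 12:55–13:10.
Restricted to 07:10–14:25: 12:55–13:10.
Total common minutes: 15.

15 minutes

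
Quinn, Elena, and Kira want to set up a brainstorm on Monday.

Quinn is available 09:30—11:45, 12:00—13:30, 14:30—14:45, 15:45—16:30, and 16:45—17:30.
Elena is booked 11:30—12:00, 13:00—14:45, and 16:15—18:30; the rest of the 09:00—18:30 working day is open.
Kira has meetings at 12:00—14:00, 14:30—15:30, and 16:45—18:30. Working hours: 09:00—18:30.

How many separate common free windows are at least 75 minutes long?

Elena free within 09:00–18:30: 09:00–11:30, 12:00–13:00, 14:45–16:15.
Kira free within 09:00–18:30: 09:00–12:00, 14:00–14:30, 15:30–16:45.
Quinn ∩ Elena: 09:30–11:30, 12:00–13:00, 15:45–16:15.
Quinn ∩ Elena ∩ Kira: 09:30–11:30, 15:45–16:15.
Windows ≥ 75 min: 09:30–11:30.
That's 1 window.

1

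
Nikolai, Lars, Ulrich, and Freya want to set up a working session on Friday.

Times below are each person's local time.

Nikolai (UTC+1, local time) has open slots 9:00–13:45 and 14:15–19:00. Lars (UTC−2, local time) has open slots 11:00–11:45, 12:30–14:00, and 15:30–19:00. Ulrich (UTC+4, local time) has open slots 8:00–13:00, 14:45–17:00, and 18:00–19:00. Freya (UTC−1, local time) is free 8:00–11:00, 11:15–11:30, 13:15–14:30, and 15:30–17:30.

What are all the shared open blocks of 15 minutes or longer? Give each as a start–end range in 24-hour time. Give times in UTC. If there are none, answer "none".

Nikolai → UTC: 08:00–12:45, 13:15–18:00.
Lars → UTC: 13:00–13:45, 14:30–16:00, 17:30–21:00.
Ulrich → UTC: 04:00–09:00, 10:45–13:00, 14:00–15:00.
Freya → UTC: 09:00–12:00, 12:15–12:30, 14:15–15:30, 16:30–18:30.
Nikolai ∩ Lars: 13:15–13:45, 14:30–16:00, 17:30–18:00.
Nikolai ∩ Lars ∩ Ulrich: 14:30–15:00.
Nikolai ∩ Lars ∩ Ulrich ∩ Freya: 14:30–15:00.
Windows ≥ 15 min: 14:30–15:00.

14:30–15:00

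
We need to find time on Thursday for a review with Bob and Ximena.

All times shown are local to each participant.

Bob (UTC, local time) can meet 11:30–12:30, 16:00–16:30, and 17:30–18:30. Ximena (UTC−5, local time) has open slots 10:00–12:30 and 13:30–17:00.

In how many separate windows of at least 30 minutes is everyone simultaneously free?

1

Bob → UTC: 11:30–12:30, 16:00–16:30, 17:30–18:30.
Ximena → UTC: 15:00–17:30, 18:30–22:00.
Bob ∩ Ximena: 16:00–16:30.
Windows ≥ 30 min: 16:00–16:30.
That's 1 window.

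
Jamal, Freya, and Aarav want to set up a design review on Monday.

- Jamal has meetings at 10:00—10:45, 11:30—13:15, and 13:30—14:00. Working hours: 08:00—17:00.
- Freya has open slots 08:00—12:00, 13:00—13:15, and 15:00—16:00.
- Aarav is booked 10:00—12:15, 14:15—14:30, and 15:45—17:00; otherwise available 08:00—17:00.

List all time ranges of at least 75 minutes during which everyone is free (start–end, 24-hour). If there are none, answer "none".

Jamal free within 08:00–17:00: 08:00–10:00, 10:45–11:30, 13:15–13:30, 14:00–17:00.
Aarav free within 08:00–17:00: 08:00–10:00, 12:15–14:15, 14:30–15:45.
Jamal ∩ Freya: 08:00–10:00, 10:45–11:30, 15:00–16:00.
Jamal ∩ Freya ∩ Aarav: 08:00–10:00, 15:00–15:45.
Windows ≥ 75 min: 08:00–10:00.

08:00–10:00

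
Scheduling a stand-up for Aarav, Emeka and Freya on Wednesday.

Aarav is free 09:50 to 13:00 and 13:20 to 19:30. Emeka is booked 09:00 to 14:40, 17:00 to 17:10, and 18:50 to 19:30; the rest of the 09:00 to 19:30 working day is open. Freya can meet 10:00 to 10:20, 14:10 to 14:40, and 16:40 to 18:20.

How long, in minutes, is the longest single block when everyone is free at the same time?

70 minutes

Emeka free within 09:00–19:30: 14:40–17:00, 17:10–18:50.
Aarav ∩ Emeka: 14:40–17:00, 17:10–18:50.
Aarav ∩ Emeka ∩ Freya: 16:40–17:00, 17:10–18:20.
Common window lengths: 20, 70 min; longest is 70.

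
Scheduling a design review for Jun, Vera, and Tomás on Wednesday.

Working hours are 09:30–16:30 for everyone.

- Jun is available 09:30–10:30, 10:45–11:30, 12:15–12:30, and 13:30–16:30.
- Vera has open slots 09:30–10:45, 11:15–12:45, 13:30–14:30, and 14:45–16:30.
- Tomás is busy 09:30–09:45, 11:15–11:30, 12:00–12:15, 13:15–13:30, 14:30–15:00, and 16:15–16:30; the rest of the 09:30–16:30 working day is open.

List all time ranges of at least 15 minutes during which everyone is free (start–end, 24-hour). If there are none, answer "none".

09:45–10:30, 12:15–12:30, 13:30–14:30, 15:00–16:15

Tomás free within 09:30–16:30: 09:45–11:15, 11:30–12:00, 12:15–13:15, 13:30–14:30, 15:00–16:15.
Jun ∩ Vera: 09:30–10:30, 11:15–11:30, 12:15–12:30, 13:30–14:30, 14:45–16:30.
Jun ∩ Vera ∩ Tomás: 09:45–10:30, 12:15–12:30, 13:30–14:30, 15:00–16:15.
Windows ≥ 15 min: 09:45–10:30, 12:15–12:30, 13:30–14:30, 15:00–16:15.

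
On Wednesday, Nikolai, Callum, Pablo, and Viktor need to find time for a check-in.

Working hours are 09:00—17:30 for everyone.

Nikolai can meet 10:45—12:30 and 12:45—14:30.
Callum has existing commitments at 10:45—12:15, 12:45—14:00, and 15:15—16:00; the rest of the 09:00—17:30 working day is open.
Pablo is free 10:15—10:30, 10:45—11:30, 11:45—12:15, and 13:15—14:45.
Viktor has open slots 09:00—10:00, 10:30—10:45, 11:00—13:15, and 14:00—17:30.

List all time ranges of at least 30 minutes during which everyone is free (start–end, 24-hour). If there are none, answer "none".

14:00–14:30

Callum free within 09:00–17:30: 09:00–10:45, 12:15–12:45, 14:00–15:15, 16:00–17:30.
Nikolai ∩ Callum: 12:15–12:30, 14:00–14:30.
Nikolai ∩ Callum ∩ Pablo: 14:00–14:30.
Nikolai ∩ Callum ∩ Pablo ∩ Viktor: 14:00–14:30.
Windows ≥ 30 min: 14:00–14:30.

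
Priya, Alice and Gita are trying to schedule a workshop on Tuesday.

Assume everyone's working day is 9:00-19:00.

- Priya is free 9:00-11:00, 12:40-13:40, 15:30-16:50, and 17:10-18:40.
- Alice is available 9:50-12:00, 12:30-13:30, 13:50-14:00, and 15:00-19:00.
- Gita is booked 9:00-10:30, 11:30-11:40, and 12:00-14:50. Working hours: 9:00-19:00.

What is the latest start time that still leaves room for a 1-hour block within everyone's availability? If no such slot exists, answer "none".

17:40

Gita free within 09:00–19:00: 10:30–11:30, 11:40–12:00, 14:50–19:00.
Priya ∩ Alice: 09:50–11:00, 12:40–13:30, 15:30–16:50, 17:10–18:40.
Priya ∩ Alice ∩ Gita: 10:30–11:00, 15:30–16:50, 17:10–18:40.
Windows ≥ 60 min: 15:30–16:50, 17:10–18:40.
Latest start in the last window 17:10–18:40 is 18:40 − 60 min = 17:40.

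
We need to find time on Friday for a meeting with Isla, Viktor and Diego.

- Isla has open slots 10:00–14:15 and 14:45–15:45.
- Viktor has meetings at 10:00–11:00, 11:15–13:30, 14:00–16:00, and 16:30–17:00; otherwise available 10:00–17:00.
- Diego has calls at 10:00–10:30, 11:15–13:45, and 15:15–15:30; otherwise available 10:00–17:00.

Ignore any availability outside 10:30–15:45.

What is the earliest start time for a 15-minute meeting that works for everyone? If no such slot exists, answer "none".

Viktor free within 10:00–17:00: 11:00–11:15, 13:30–14:00, 16:00–16:30.
Diego free within 10:00–17:00: 10:30–11:15, 13:45–15:15, 15:30–17:00.
Isla ∩ Viktor: 11:00–11:15, 13:30–14:00.
Isla ∩ Viktor ∩ Diego: 11:00–11:15, 13:45–14:00.
Restricted to 10:30–15:45: 11:00–11:15, 13:45–14:00.
Windows ≥ 15 min: 11:00–11:15, 13:45–14:00.
Earliest such window starts at 11:00.

11:00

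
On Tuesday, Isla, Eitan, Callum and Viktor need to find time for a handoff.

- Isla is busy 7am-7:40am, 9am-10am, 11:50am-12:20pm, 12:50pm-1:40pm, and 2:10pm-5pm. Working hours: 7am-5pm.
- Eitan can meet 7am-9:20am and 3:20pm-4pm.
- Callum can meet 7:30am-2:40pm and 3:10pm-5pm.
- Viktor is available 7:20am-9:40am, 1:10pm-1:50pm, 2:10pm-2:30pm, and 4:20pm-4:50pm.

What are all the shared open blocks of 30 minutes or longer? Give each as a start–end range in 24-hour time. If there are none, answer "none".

Isla free within 07:00–17:00: 07:40–09:00, 10:00–11:50, 12:20–12:50, 13:40–14:10.
Isla ∩ Eitan: 07:40–09:00.
Isla ∩ Eitan ∩ Callum: 07:40–09:00.
Isla ∩ Eitan ∩ Callum ∩ Viktor: 07:40–09:00.
Windows ≥ 30 min: 07:40–09:00.

07:40–09:00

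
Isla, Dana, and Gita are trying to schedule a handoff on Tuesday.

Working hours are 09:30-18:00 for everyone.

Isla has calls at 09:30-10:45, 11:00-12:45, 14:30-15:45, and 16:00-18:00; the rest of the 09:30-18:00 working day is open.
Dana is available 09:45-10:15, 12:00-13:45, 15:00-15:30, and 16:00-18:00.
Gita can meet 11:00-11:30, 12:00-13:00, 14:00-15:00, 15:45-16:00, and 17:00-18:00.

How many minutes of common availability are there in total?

Isla free within 09:30–18:00: 10:45–11:00, 12:45–14:30, 15:45–16:00.
Isla ∩ Dana: 12:45–13:45.
Isla ∩ Dana ∩ Gita: 12:45–13:00.
Total common minutes: 15.

15 minutes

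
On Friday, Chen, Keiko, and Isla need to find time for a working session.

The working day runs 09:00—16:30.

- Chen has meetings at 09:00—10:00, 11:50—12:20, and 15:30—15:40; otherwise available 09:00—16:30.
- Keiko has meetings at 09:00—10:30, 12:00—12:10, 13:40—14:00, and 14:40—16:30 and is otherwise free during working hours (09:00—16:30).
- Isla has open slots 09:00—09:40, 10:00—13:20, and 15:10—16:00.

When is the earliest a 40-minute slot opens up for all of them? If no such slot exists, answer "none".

Chen free within 09:00–16:30: 10:00–11:50, 12:20–15:30, 15:40–16:30.
Keiko free within 09:00–16:30: 10:30–12:00, 12:10–13:40, 14:00–14:40.
Chen ∩ Keiko: 10:30–11:50, 12:20–13:40, 14:00–14:40.
Chen ∩ Keiko ∩ Isla: 10:30–11:50, 12:20–13:20.
Windows ≥ 40 min: 10:30–11:50, 12:20–13:20.
Earliest such window starts at 10:30.

10:30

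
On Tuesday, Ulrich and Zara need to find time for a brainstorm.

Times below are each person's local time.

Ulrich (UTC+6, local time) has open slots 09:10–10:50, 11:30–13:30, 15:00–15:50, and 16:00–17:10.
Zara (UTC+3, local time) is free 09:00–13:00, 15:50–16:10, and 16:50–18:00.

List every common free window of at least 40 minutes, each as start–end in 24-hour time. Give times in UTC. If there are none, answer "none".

Ulrich → UTC: 03:10–04:50, 05:30–07:30, 09:00–09:50, 10:00–11:10.
Zara → UTC: 06:00–10:00, 12:50–13:10, 13:50–15:00.
Ulrich ∩ Zara: 06:00–07:30, 09:00–09:50.
Windows ≥ 40 min: 06:00–07:30, 09:00–09:50.

06:00–07:30, 09:00–09:50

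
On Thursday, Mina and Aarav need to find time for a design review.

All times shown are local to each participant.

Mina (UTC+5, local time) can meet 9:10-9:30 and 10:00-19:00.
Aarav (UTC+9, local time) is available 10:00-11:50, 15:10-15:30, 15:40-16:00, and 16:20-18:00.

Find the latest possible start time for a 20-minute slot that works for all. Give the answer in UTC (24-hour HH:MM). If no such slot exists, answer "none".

Mina → UTC: 04:10–04:30, 05:00–14:00.
Aarav → UTC: 01:00–02:50, 06:10–06:30, 06:40–07:00, 07:20–09:00.
Mina ∩ Aarav: 06:10–06:30, 06:40–07:00, 07:20–09:00.
Windows ≥ 20 min: 06:10–06:30, 06:40–07:00, 07:20–09:00.
Latest start in the last window 07:20–09:00 is 09:00 − 20 min = 08:40.

08:40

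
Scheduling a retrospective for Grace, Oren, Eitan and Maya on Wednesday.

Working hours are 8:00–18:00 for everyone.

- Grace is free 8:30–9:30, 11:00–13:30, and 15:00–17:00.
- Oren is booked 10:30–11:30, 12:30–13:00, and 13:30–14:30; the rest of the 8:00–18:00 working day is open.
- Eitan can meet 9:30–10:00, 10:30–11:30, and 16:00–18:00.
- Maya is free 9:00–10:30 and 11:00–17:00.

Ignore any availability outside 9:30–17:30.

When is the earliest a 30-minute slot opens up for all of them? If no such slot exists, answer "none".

16:00

Oren free within 08:00–18:00: 08:00–10:30, 11:30–12:30, 13:00–13:30, 14:30–18:00.
Grace ∩ Oren: 08:30–09:30, 11:30–12:30, 13:00–13:30, 15:00–17:00.
Grace ∩ Oren ∩ Eitan: 16:00–17:00.
Grace ∩ Oren ∩ Eitan ∩ Maya: 16:00–17:00.
Restricted to 09:30–17:30: 16:00–17:00.
Windows ≥ 30 min: 16:00–17:00.
Earliest such window starts at 16:00.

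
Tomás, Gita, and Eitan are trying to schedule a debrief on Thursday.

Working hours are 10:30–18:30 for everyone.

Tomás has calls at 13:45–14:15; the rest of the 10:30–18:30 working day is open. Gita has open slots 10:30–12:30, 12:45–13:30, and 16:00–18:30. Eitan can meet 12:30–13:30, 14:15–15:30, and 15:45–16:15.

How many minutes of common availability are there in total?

Tomás free within 10:30–18:30: 10:30–13:45, 14:15–18:30.
Tomás ∩ Gita: 10:30–12:30, 12:45–13:30, 16:00–18:30.
Tomás ∩ Gita ∩ Eitan: 12:45–13:30, 16:00–16:15.
Total common minutes: 45 + 15 = 60.

60 minutes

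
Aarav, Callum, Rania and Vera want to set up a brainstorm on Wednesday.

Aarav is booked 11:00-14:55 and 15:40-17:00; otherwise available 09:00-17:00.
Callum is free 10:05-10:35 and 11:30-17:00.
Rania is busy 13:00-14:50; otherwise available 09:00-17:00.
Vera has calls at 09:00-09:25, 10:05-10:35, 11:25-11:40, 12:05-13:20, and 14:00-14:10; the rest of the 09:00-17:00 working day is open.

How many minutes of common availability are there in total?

Aarav free within 09:00–17:00: 09:00–11:00, 14:55–15:40.
Rania free within 09:00–17:00: 09:00–13:00, 14:50–17:00.
Vera free within 09:00–17:00: 09:25–10:05, 10:35–11:25, 11:40–12:05, 13:20–14:00, 14:10–17:00.
Aarav ∩ Callum: 10:05–10:35, 14:55–15:40.
Aarav ∩ Callum ∩ Rania: 10:05–10:35, 14:55–15:40.
Aarav ∩ Callum ∩ Rania ∩ Vera: 14:55–15:40.
Total common minutes: 45.

45 minutes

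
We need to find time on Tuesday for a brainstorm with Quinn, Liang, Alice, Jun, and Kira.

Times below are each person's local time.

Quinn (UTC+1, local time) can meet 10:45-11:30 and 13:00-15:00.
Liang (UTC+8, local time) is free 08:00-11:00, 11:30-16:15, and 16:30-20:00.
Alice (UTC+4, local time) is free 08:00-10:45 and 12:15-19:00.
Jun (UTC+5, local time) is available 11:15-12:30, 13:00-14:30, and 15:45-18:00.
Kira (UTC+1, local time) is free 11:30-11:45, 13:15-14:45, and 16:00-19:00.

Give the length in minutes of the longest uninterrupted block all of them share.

Quinn → UTC: 09:45–10:30, 12:00–14:00.
Liang → UTC: 00:00–03:00, 03:30–08:15, 08:30–12:00.
Alice → UTC: 04:00–06:45, 08:15–15:00.
Jun → UTC: 06:15–07:30, 08:00–09:30, 10:45–13:00.
Kira → UTC: 10:30–10:45, 12:15–13:45, 15:00–18:00.
Quinn ∩ Liang: 09:45–10:30.
Quinn ∩ Liang ∩ Alice: 09:45–10:30.
Quinn ∩ Liang ∩ Alice ∩ Jun: (none).
Quinn ∩ Liang ∩ Alice ∩ Jun ∩ Kira: (none).
No common window.

0 minutes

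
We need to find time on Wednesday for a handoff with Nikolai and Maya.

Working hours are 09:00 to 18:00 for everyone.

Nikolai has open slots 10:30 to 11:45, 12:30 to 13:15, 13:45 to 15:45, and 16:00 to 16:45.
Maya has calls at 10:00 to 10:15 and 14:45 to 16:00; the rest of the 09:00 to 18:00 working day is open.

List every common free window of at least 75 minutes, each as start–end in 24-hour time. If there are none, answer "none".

Maya free within 09:00–18:00: 09:00–10:00, 10:15–14:45, 16:00–18:00.
Nikolai ∩ Maya: 10:30–11:45, 12:30–13:15, 13:45–14:45, 16:00–16:45.
Windows ≥ 75 min: 10:30–11:45.

10:30–11:45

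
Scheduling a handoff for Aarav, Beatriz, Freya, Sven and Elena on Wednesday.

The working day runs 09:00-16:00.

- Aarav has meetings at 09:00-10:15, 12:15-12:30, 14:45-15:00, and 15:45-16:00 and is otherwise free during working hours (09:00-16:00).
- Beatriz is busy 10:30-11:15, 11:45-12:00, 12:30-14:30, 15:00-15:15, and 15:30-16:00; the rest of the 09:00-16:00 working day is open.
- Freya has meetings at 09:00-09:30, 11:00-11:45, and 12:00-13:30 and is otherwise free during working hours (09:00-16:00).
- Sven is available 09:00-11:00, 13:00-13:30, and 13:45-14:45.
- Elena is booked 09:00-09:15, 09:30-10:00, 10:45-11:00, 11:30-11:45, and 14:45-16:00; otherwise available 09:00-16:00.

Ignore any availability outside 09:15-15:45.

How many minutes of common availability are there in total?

Aarav free within 09:00–16:00: 10:15–12:15, 12:30–14:45, 15:00–15:45.
Beatriz free within 09:00–16:00: 09:00–10:30, 11:15–11:45, 12:00–12:30, 14:30–15:00, 15:15–15:30.
Freya free within 09:00–16:00: 09:30–11:00, 11:45–12:00, 13:30–16:00.
Elena free within 09:00–16:00: 09:15–09:30, 10:00–10:45, 11:00–11:30, 11:45–14:45.
Aarav ∩ Beatriz: 10:15–10:30, 11:15–11:45, 12:00–12:15, 14:30–14:45, 15:15–15:30.
Aarav ∩ Beatriz ∩ Freya: 10:15–10:30, 14:30–14:45, 15:15–15:30.
Aarav ∩ Beatriz ∩ Freya ∩ Sven: 10:15–10:30, 14:30–14:45.
Aarav ∩ Beatriz ∩ Freya ∩ Sven ∩ Elena: 10:15–10:30, 14:30–14:45.
Restricted to 09:15–15:45: 10:15–10:30, 14:30–14:45.
Total common minutes: 15 + 15 = 30.

30 minutes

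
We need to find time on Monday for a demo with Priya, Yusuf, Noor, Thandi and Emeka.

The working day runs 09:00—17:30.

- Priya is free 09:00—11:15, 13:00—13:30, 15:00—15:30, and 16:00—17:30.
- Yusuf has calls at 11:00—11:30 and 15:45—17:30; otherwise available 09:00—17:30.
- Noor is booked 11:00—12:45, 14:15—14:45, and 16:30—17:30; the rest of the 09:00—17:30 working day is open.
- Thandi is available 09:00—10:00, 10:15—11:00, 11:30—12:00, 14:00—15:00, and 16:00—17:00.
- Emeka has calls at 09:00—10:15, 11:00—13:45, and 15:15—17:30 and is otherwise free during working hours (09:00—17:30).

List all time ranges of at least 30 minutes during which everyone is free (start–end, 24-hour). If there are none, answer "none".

10:15–11:00

Yusuf free within 09:00–17:30: 09:00–11:00, 11:30–15:45.
Noor free within 09:00–17:30: 09:00–11:00, 12:45–14:15, 14:45–16:30.
Emeka free within 09:00–17:30: 10:15–11:00, 13:45–15:15.
Priya ∩ Yusuf: 09:00–11:00, 13:00–13:30, 15:00–15:30.
Priya ∩ Yusuf ∩ Noor: 09:00–11:00, 13:00–13:30, 15:00–15:30.
Priya ∩ Yusuf ∩ Noor ∩ Thandi: 09:00–10:00, 10:15–11:00.
Priya ∩ Yusuf ∩ Noor ∩ Thandi ∩ Emeka: 10:15–11:00.
Windows ≥ 30 min: 10:15–11:00.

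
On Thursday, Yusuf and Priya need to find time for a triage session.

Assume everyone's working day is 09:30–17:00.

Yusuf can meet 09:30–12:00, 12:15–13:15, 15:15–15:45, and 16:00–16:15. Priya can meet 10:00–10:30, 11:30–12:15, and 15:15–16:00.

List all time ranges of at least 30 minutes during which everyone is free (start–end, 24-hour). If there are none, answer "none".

Yusuf ∩ Priya: 10:00–10:30, 11:30–12:00, 15:15–15:45.
Windows ≥ 30 min: 10:00–10:30, 11:30–12:00, 15:15–15:45.

10:00–10:30, 11:30–12:00, 15:15–15:45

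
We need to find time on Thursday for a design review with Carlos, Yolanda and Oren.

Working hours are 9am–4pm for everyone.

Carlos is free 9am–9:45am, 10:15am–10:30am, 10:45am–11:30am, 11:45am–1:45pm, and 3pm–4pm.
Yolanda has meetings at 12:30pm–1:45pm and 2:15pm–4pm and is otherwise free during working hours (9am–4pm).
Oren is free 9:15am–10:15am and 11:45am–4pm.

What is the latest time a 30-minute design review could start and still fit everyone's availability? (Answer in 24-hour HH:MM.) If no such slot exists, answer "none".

12:00

Yolanda free within 09:00–16:00: 09:00–12:30, 13:45–14:15.
Carlos ∩ Yolanda: 09:00–09:45, 10:15–10:30, 10:45–11:30, 11:45–12:30.
Carlos ∩ Yolanda ∩ Oren: 09:15–09:45, 11:45–12:30.
Windows ≥ 30 min: 09:15–09:45, 11:45–12:30.
Latest start in the last window 11:45–12:30 is 12:30 − 30 min = 12:00.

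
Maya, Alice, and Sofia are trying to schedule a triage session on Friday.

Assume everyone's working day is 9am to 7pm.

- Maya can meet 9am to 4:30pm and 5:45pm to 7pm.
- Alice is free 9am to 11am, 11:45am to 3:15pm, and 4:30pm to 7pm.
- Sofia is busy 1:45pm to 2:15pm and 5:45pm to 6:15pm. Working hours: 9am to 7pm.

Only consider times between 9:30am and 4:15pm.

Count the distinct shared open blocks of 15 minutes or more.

3

Sofia free within 09:00–19:00: 09:00–13:45, 14:15–17:45, 18:15–19:00.
Maya ∩ Alice: 09:00–11:00, 11:45–15:15, 17:45–19:00.
Maya ∩ Alice ∩ Sofia: 09:00–11:00, 11:45–13:45, 14:15–15:15, 18:15–19:00.
Restricted to 09:30–16:15: 09:30–11:00, 11:45–13:45, 14:15–15:15.
Windows ≥ 15 min: 09:30–11:00, 11:45–13:45, 14:15–15:15.
That's 3 windows.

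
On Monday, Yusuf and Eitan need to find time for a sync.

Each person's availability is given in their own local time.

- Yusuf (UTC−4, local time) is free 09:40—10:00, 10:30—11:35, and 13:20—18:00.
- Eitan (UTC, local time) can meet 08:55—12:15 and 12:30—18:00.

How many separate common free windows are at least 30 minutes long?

2

Yusuf → UTC: 13:40–14:00, 14:30–15:35, 17:20–22:00.
Eitan → UTC: 08:55–12:15, 12:30–18:00.
Yusuf ∩ Eitan: 13:40–14:00, 14:30–15:35, 17:20–18:00.
Windows ≥ 30 min: 14:30–15:35, 17:20–18:00.
That's 2 windows.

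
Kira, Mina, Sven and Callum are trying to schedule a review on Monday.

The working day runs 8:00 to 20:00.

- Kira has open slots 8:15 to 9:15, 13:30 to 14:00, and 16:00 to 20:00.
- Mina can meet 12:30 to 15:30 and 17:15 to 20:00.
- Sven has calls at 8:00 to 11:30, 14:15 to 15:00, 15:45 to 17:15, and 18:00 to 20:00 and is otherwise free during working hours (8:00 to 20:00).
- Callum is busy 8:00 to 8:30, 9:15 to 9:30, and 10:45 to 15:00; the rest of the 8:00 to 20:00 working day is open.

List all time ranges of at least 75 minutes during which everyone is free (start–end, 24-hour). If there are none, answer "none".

none

Sven free within 08:00–20:00: 11:30–14:15, 15:00–15:45, 17:15–18:00.
Callum free within 08:00–20:00: 08:30–09:15, 09:30–10:45, 15:00–20:00.
Kira ∩ Mina: 13:30–14:00, 17:15–20:00.
Kira ∩ Mina ∩ Sven: 13:30–14:00, 17:15–18:00.
Kira ∩ Mina ∩ Sven ∩ Callum: 17:15–18:00.
Windows ≥ 75 min: (none).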